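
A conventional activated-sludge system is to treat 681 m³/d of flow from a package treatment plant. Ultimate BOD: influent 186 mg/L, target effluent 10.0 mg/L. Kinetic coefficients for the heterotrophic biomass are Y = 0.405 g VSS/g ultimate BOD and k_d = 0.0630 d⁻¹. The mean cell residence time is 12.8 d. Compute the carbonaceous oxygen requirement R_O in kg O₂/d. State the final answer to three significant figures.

Y_obs = Y / (1 + k_d θ_c) = 0.405 / (1 + 0.0630 × 12.8) = 0.405 / 1.806 = 0.2242.
ΔS = 186 − 10.0 = 176.0 mg/L, so the substrate removal rate is 681 × 176.0/1000 = 119.9 kg ultimate BOD/d.
Biomass synthesised: P_X = Y_obs × 119.9 = 26.87 kg VSS/d.
R_O = Q·(S₀ − S) − 1.42·P_X = 119.9 − 1.42 × 26.87 = 81.70 kg O₂/d.

R_O ≈ 81.7 kg O₂/d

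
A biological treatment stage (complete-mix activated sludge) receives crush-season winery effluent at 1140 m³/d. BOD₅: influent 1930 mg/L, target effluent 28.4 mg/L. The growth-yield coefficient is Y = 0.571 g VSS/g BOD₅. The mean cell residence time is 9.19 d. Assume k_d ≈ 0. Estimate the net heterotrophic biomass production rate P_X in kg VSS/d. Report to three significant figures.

P_X ≈ 1240 kg VSS/d

With endogenous decay neglected, the observed yield equals the true yield: Y_obs = Y = 0.571 g VSS/g BOD₅.
ΔS = 1930 − 28.4 = 1902 mg/L, so the substrate removal rate is 1140 × 1902/1000 = 2168 kg BOD₅/d.
Biomass produced: P_X = Y_obs·Q·ΔS = 0.5710 × 2168 ≈ 1238 kg VSS/d.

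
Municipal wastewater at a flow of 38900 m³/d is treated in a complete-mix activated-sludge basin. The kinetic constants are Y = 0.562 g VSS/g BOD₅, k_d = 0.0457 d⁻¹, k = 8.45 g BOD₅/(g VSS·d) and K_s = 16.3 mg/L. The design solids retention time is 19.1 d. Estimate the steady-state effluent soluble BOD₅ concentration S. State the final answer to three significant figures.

From the Monod/SRT balance for a CMAS, S = K_s·(1+k_d θ_c)/[θ_c·(Y k − k_d) − 1] = 16.3 × (1 + 0.0457 × 19.1) / [19.1 × (0.562 × 8.45 − 0.0457) − 1] = 30.53 / 88.83 = 0.3437 mg/L.

S ≈ 0.344 mg/L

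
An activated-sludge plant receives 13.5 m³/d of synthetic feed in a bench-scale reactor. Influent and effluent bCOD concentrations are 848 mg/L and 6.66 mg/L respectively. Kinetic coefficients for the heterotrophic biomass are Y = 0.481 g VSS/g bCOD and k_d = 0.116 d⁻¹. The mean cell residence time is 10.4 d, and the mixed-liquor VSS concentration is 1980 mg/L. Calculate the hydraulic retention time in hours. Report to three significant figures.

From the SRT design equation V = Y Q (S₀−S) θ_c / [X (1 + k_d θ_c)] = 0.481 × 13.5 × (848 − 6.66) × 10.4 / [1980 × (1 + 0.116 × 10.4)] = 5.68×10^4 / 4369 = 13.01 m³.
Hydraulic retention time τ = V/Q = 13.01 / 13.5 = 0.9634 d = 23.12 h.

τ ≈ 23.1 h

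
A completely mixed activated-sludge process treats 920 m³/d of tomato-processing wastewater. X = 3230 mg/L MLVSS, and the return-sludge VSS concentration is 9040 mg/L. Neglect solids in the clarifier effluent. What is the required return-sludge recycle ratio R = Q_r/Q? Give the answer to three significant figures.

R ≈ 0.556

R = Q_r/Q = X/(X_r − X) = 3230 / (9040 − 3230) = 0.5559.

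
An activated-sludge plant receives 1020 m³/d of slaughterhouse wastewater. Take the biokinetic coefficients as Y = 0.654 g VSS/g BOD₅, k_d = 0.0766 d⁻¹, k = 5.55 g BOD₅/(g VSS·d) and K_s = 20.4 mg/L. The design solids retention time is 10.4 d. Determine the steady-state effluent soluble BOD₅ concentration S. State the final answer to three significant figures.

S ≈ 1.02 mg/L

From the Monod/SRT balance for a CMAS, S = K_s·(1+k_d θ_c)/[θ_c·(Y k − k_d) − 1] = 20.4 × (1 + 0.0766 × 10.4) / [10.4 × (0.654 × 5.55 − 0.0766) − 1] = 36.65 / 35.95 = 1.019 mg/L.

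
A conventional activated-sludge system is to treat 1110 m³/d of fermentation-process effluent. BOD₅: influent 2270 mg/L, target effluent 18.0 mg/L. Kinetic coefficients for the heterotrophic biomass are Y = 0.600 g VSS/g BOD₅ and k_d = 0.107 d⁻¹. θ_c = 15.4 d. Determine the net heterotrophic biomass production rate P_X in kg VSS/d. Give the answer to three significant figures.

P_X ≈ 566 kg VSS/d

Correct the yield for decay: Y_obs = Y/(1 + k_d θ_c) = 0.600 / (1 + 0.107 × 15.4) = 0.600 / 2.648 = 0.2266.
Q·(S₀ − S) = 1110 × (2270 − 18.0) × 10⁻³ = 2500 kg/d removed.
Biomass produced: P_X = Y_obs·Q·ΔS = 0.2266 × 2500 ≈ 566.4 kg VSS/d.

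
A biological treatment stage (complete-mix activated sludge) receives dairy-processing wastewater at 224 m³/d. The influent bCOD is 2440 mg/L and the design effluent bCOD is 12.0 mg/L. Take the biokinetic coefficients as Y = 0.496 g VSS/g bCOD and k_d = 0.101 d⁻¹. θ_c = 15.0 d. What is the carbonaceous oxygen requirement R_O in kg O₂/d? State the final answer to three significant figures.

R_O ≈ 392 kg O₂/d

Y_obs = Y / (1 + k_d θ_c) = 0.496 / (1 + 0.101 × 15.0) = 0.496 / 2.515 = 0.1972.
ΔS = 2440 − 12.0 = 2428 mg/L, so the substrate removal rate is 224 × 2428/1000 = 543.9 kg bCOD/d.
P_X = Y_obs·Q·(S₀ − S) = 0.1972 × 543.9 = 107.3 kg VSS/d.
R_O = Q·(S₀ − S) − 1.42·P_X = 543.9 − 1.42 × 107.3 = 391.6 kg O₂/d.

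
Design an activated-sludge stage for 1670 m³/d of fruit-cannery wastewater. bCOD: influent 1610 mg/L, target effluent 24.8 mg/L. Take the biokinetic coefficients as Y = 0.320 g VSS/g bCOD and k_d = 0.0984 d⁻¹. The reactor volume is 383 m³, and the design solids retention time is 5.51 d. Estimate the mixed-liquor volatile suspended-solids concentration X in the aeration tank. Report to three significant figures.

X = Y·Q·ΔS·θ_c / [V·(1 + k_d θ_c)] = 0.320 × 1670 × (1610 − 24.8) × 5.51 / [383 × (1 + 0.0984 × 5.51)] = 7903 mg/L.

X ≈ 7900 mg/L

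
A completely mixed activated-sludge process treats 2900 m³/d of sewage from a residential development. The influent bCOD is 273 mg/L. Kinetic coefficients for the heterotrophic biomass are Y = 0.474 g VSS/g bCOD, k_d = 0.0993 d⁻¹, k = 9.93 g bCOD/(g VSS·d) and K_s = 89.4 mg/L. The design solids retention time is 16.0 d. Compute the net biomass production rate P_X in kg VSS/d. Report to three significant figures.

For a completely mixed reactor with recycle the Lawrence–McCarty relation gives S = K_s·(1 + k_d·θ_c) / [θ_c·(Y·k − k_d) − 1] = 89.4 × (1 + 0.0993 × 16.0) / [16.0 × (0.474 × 9.93 − 0.0993) − 1] = 231.4 / 72.72 = 3.183 mg/L.
The observed yield is Y_obs = Y/(1 + k_d·θ_c) = 0.474 / (1 + 0.0993 × 16.0) = 0.474 / 2.589 = 0.1831 g VSS per g bCOD removed.
Substrate removed = Q·(S₀ − S) = 2900 m³/d × (273 − 3.18) g/m³ = 7.82×10^5 g/d = 782.5 kg/d.
Biomass produced: P_X = Y_obs·Q·ΔS = 0.1831 × 782.5 ≈ 143.3 kg VSS/d.

P_X ≈ 143 kg VSS/d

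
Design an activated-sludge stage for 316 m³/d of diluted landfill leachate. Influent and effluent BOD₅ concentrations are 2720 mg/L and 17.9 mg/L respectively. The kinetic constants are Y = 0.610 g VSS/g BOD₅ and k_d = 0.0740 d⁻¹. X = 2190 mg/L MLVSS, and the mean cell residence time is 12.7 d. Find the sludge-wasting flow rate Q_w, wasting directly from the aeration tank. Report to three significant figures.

From the SRT design equation V = Y Q (S₀−S) θ_c / [X (1 + k_d θ_c)] = 0.610 × 316 × (2720 − 17.9) × 12.7 / [2190 × (1 + 0.0740 × 12.7)] = 6.61×10^6 / 4248 = 1557 m³.
For wasting at MLVSS concentration, Q_w = V/θ_c = 1557/12.7 = 122.6 m³/d.

Q_w ≈ 123 m³/d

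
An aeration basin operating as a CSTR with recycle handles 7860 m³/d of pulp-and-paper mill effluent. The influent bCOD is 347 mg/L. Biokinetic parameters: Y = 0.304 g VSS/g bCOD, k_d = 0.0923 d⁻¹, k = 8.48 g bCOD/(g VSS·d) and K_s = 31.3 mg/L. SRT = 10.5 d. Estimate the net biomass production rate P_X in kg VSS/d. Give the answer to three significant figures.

From the Monod/SRT balance for a CMAS, S = K_s·(1+k_d θ_c)/[θ_c·(Y k − k_d) − 1] = 31.3 × (1 + 0.0923 × 10.5) / [10.5 × (0.304 × 8.48 − 0.0923) − 1] = 61.63 / 25.10 = 2.456 mg/L.
Correct the yield for decay: Y_obs = Y/(1 + k_d θ_c) = 0.304 / (1 + 0.0923 × 10.5) = 0.304 / 1.969 = 0.1544.
ΔS = 347 − 2.46 = 344.5 mg/L, so the substrate removal rate is 7860 × 344.5/1000 = 2708 kg bCOD/d.
Net biomass production P_X = Y_obs × Q·(S₀ − S) = 0.1544 × 2708 = 418.1 kg VSS/d.

P_X ≈ 418 kg VSS/d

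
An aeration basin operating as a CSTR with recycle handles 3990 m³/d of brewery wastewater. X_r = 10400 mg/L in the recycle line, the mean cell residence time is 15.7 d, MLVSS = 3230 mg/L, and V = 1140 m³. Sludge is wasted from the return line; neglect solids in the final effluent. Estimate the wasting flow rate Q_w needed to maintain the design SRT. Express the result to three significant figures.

Wasting from the return line (neglecting effluent solids): Q_w = V·X / (θ_c·X_r) = 1140 × 3230 / (15.7 × 10400) = 22.55 m³/d.

Q_w ≈ 22.6 m³/d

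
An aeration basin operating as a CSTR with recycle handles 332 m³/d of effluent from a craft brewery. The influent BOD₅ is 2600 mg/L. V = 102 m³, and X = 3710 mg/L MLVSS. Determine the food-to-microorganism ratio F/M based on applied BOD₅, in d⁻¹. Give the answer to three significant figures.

F/M ≈ 2.28 d⁻¹

F/M = applied load / biomass = Q·S₀/(V·X) = 332 × 2600 / (102.0 × 3710) = 2.281 d⁻¹.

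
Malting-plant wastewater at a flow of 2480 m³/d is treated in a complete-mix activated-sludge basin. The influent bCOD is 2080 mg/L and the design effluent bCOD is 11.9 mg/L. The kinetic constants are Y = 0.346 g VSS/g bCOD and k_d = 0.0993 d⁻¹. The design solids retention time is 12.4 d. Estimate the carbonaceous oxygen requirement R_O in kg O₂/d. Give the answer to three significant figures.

Correct the yield for decay: Y_obs = Y/(1 + k_d θ_c) = 0.346 / (1 + 0.0993 × 12.4) = 0.346 / 2.231 = 0.1551.
Mass of bCOD removed per day: Q(S₀ − S) = 2480 × 2068 g/m³ = 5129 kg/d.
Biomass synthesised: P_X = Y_obs × 5129 = 795.3 kg VSS/d.
Carbonaceous O₂ demand = substrate oxidised − cell-mass equivalent = 5129 − 1.42 × 795.3 = 4000 kg O₂/d.

R_O ≈ 4000 kg O₂/d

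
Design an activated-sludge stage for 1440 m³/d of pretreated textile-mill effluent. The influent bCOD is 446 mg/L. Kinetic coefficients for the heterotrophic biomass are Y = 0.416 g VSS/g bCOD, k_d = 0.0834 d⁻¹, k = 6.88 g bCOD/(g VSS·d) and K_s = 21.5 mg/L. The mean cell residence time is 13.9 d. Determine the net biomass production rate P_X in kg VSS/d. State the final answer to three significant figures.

P_X ≈ 123 kg VSS/d

From the Monod/SRT balance for a CMAS, S = K_s·(1+k_d θ_c)/[θ_c·(Y k − k_d) − 1] = 21.5 × (1 + 0.0834 × 13.9) / [13.9 × (0.416 × 6.88 − 0.0834) − 1] = 46.42 / 37.62 = 1.234 mg/L.
Y_obs = Y / (1 + k_d θ_c) = 0.416 / (1 + 0.0834 × 13.9) = 0.416 / 2.159 = 0.1927.
Substrate removed = Q·(S₀ − S) = 1440 m³/d × (446 − 1.23) g/m³ = 6.4×10^5 g/d = 640.5 kg/d.
Biomass produced: P_X = Y_obs·Q·ΔS = 0.1927 × 640.5 ≈ 123.4 kg VSS/d.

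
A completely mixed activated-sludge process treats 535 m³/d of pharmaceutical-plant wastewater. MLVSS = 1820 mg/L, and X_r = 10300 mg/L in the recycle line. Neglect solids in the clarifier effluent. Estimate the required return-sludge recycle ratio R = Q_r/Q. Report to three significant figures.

R ≈ 0.215

R = Q_r/Q = X/(X_r − X) = 1820 / (10300 − 1820) = 0.2146.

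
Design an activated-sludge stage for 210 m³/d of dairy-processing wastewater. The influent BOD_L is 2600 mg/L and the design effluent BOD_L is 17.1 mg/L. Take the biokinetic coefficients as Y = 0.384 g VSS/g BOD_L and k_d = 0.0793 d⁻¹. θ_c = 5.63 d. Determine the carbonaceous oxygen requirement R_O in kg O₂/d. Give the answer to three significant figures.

Y_obs = Y / (1 + k_d θ_c) = 0.384 / (1 + 0.0793 × 5.63) = 0.384 / 1.446 = 0.2655.
Substrate removed = Q·(S₀ − S) = 210 m³/d × (2600 − 17.1) g/m³ = 5.42×10^5 g/d = 542.4 kg/d.
Net sludge production P_X = 0.2655 × 542.4 = 144.0 kg VSS/d.
R_O = Q·ΔS − 1.42 P_X = 542.4 − 204.5 = 337.9 kg O₂/d.

R_O ≈ 338 kg O₂/d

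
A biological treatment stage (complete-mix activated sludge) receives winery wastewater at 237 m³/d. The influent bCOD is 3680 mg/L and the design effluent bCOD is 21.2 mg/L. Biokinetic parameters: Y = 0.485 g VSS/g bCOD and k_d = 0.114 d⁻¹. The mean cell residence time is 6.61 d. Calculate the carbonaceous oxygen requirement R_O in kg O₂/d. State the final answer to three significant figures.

Correct the yield for decay: Y_obs = Y/(1 + k_d θ_c) = 0.485 / (1 + 0.114 × 6.61) = 0.485 / 1.754 = 0.2766.
Q·(S₀ − S) = 237 × (3680 − 21.2) × 10⁻³ = 867.1 kg/d removed.
Net sludge production P_X = 0.2766 × 867.1 = 239.8 kg VSS/d.
R_O = Q·(S₀ − S) − 1.42·P_X = 867.1 − 1.42 × 239.8 = 526.6 kg O₂/d.

R_O ≈ 527 kg O₂/d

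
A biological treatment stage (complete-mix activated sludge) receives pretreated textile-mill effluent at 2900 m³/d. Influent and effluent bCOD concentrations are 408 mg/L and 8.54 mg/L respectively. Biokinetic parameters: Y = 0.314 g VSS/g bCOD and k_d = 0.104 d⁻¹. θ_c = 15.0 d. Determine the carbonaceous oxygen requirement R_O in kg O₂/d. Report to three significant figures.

R_O ≈ 957 kg O₂/d

Y_obs = Y / (1 + k_d θ_c) = 0.314 / (1 + 0.104 × 15.0) = 0.314 / 2.560 = 0.1227.
Q·(S₀ − S) = 2900 × (408 − 8.54) × 10⁻³ = 1158 kg/d removed.
Biomass synthesised: P_X = Y_obs × 1158 = 142.1 kg VSS/d.
Carbonaceous O₂ demand = substrate oxidised − cell-mass equivalent = 1158 − 1.42 × 142.1 = 956.7 kg O₂/d.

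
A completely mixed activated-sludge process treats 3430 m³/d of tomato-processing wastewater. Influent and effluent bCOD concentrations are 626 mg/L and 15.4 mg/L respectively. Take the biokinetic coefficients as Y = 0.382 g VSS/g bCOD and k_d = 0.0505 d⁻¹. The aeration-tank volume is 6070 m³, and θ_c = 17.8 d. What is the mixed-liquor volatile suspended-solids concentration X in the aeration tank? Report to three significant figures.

From V·X·(1 + k_d·θ_c) = Y·Q·(S₀ − S)·θ_c: X = 0.382 × 3430 × (626 − 15.4) × 17.8 / [6070 × (1 + 0.0505 × 17.8)] = 1236 mg/L.

X ≈ 1240 mg/L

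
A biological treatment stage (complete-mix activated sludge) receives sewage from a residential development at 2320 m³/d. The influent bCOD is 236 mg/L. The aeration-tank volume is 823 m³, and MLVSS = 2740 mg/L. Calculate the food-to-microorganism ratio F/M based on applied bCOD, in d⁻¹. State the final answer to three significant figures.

F/M ≈ 0.243 d⁻¹

Food-to-microorganism ratio F/M = Q S₀ / (V X) = 2320 × 236 / (823.0 × 2740) = 0.2428 d⁻¹.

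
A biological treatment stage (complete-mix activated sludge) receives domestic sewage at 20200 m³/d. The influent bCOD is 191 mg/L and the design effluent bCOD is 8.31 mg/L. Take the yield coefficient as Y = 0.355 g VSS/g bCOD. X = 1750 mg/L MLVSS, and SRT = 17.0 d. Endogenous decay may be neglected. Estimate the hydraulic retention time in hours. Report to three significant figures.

V·X = Y·Q·ΔS·θ_c gives V = 0.355 × 20200 × (191 − 8.31) × 17.0 / 1750 = 12726 m³.
HRT = V/Q = 12726 m³ / 20200 m³·d⁻¹ = 0.6300 d × 24 = 15.12 h.

τ ≈ 15.1 h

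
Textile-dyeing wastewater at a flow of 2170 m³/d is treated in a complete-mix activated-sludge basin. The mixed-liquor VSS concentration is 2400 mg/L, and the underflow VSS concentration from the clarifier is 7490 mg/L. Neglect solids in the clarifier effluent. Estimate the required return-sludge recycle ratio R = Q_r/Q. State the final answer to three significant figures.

R ≈ 0.472

Mass balance around the secondary clarifier (neglecting effluent solids): R = X / (X_r − X) = 2400 / (7490 − 2400) = 0.4715.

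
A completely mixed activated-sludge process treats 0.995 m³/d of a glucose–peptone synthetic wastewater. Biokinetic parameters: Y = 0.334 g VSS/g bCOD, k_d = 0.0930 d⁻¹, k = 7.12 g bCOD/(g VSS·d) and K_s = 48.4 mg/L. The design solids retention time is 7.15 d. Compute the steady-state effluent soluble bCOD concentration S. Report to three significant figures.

S ≈ 5.25 mg/L

From the Monod/SRT balance for a CMAS, S = K_s·(1+k_d θ_c)/[θ_c·(Y k − k_d) − 1] = 48.4 × (1 + 0.0930 × 7.15) / [7.15 × (0.334 × 7.12 − 0.0930) − 1] = 80.58 / 15.34 = 5.254 mg/L.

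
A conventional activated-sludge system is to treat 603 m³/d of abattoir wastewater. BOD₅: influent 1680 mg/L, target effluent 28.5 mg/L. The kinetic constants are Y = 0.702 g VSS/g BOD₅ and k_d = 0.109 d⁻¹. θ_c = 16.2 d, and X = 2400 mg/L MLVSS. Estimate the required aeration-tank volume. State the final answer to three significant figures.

V ≈ 1710 m³

Steady-state biomass mass balance: V·X·(1 + k_d·θ_c) = Y·Q·(S₀ − S)·θ_c, so V = 0.702 × 603 × (1680 − 28.5) × 16.2 / [2400 × (1 + 0.109 × 16.2)] = 1.13×10^7 / 6638 = 1706 m³.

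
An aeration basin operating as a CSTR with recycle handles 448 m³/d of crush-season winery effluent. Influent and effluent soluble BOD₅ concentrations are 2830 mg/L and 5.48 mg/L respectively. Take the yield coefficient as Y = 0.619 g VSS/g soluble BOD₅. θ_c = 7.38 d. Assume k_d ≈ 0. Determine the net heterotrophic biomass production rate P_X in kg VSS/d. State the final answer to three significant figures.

With endogenous decay neglected, the observed yield equals the true yield: Y_obs = Y = 0.619 g VSS/g soluble BOD₅.
Substrate removed = Q·(S₀ − S) = 448 m³/d × (2830 − 5.48) g/m³ = 1.27×10^6 g/d = 1265 kg/d.
Net biomass production P_X = Y_obs × Q·(S₀ − S) = 0.6190 × 1265 = 783.3 kg VSS/d.

P_X ≈ 783 kg VSS/d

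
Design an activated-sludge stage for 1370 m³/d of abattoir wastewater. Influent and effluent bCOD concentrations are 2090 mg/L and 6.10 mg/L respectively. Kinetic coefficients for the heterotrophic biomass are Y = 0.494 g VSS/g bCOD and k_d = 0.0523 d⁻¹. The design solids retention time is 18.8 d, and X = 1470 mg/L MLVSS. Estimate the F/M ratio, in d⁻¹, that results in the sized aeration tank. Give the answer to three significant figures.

F/M ≈ 0.214 d⁻¹

Steady-state biomass mass balance: V·X·(1 + k_d·θ_c) = Y·Q·(S₀ − S)·θ_c, so V = 0.494 × 1370 × (2090 − 6.10) × 18.8 / [1470 × (1 + 0.0523 × 18.8)] = 2.65×10^7 / 2915 = 9095 m³.
Food-to-microorganism ratio F/M = Q S₀ / (V X) = 1370 × 2090 / (9095 × 1470) = 0.2142 d⁻¹.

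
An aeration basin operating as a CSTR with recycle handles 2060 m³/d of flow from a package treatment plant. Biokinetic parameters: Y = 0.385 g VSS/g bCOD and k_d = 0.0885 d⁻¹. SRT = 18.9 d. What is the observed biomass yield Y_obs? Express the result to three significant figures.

Y_obs = Y / (1 + k_d θ_c) = 0.385 / (1 + 0.0885 × 18.9) = 0.385 / 2.673 = 0.1441.

Y_obs ≈ 0.144 g VSS/g bCOD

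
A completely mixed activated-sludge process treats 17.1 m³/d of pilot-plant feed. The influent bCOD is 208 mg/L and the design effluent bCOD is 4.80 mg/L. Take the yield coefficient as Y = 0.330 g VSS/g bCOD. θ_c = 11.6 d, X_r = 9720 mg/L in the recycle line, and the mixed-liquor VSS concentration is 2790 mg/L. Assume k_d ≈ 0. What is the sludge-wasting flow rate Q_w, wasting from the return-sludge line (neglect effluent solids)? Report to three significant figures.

With k_d = 0 the design equation reduces to V = Y Q (S₀−S) θ_c / X = 0.330 × 17.1 × (208 − 4.80) × 11.6 / 2790 = 4.767 m³.
Wasting from the return line (neglecting effluent solids): Q_w = V·X / (θ_c·X_r) = 4.767 × 2790 / (11.6 × 9720) = 0.1180 m³/d.

Q_w ≈ 0.118 m³/d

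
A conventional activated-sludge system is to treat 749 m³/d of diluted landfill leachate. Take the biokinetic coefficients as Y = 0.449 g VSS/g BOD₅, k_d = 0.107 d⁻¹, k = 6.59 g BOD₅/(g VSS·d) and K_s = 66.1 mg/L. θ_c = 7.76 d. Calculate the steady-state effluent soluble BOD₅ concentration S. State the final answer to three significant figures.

Effluent substrate depends only on kinetics and SRT: S = K_s(1 + k_d θ_c) / [θ_c(Yk − k_d) − 1] = 66.1 × (1 + 0.107 × 7.76) / [7.76 × (0.449 × 6.59 − 0.107) − 1] = 121.0 / 21.13 = 5.725 mg/L.

S ≈ 5.73 mg/L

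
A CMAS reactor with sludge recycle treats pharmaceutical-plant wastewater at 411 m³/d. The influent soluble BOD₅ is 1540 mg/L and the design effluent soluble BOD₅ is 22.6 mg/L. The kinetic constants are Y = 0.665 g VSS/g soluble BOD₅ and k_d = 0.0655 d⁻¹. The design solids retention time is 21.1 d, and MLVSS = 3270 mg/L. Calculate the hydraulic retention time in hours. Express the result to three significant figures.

τ ≈ 65.6 h

Steady-state biomass mass balance: V·X·(1 + k_d·θ_c) = Y·Q·(S₀ − S)·θ_c, so V = 0.665 × 411 × (1540 − 22.6) × 21.1 / [3270 × (1 + 0.0655 × 21.1)] = 8.75×10^6 / 7789 = 1123 m³.
HRT = V/Q = 1123 m³ / 411 m³·d⁻¹ = 2.733 d × 24 = 65.60 h.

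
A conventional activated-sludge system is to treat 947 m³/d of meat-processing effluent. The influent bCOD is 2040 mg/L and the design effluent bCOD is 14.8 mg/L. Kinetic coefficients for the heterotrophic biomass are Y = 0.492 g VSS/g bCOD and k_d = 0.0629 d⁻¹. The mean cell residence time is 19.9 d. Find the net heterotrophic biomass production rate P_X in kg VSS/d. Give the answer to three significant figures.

Observed yield with endogenous decay: Y_obs = Y / (1 + k_d·θ_c) = 0.492 / (1 + 0.0629 × 19.9) = 0.492 / 2.252 = 0.2185 g VSS/g bCOD.
Substrate removed = Q·(S₀ − S) = 947 m³/d × (2040 − 14.8) g/m³ = 1.92×10^6 g/d = 1918 kg/d.
So the net sludge growth is P_X = 0.2185 × 1918 = 419.1 kg VSS/d.

P_X ≈ 419 kg VSS/d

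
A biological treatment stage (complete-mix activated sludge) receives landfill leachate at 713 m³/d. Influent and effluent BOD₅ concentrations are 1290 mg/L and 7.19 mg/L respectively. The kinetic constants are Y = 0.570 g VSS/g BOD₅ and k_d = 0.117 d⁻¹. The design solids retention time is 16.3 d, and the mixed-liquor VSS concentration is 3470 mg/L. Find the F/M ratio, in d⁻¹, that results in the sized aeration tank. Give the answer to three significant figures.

From the SRT design equation V = Y Q (S₀−S) θ_c / [X (1 + k_d θ_c)] = 0.570 × 713 × (1290 − 7.19) × 16.3 / [3470 × (1 + 0.117 × 16.3)] = 8.5×10^6 / 10088 = 842.4 m³.
F/M = Q·S₀ / (V·X) = 713 × 1290 / (842.4 × 3470) = 0.3146 g BOD₅·(g VSS·d)⁻¹.

F/M ≈ 0.315 d⁻¹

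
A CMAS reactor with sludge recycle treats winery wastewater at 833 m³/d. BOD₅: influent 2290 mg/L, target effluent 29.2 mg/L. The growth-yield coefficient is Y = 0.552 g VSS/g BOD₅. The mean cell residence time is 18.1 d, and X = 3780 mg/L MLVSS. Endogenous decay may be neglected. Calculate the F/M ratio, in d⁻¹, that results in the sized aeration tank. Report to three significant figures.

V·X = Y·Q·ΔS·θ_c gives V = 0.552 × 833 × (2290 − 29.2) × 18.1 / 3780 = 4978 m³.
F/M = applied load / biomass = Q·S₀/(V·X) = 833 × 2290 / (4978 × 3780) = 0.1014 d⁻¹.

F/M ≈ 0.101 d⁻¹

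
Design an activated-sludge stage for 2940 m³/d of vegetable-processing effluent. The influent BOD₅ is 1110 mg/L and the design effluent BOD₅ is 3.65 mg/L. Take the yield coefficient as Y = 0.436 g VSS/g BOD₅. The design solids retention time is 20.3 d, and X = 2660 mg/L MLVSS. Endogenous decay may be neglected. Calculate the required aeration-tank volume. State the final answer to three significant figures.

With k_d = 0 the design equation reduces to V = Y Q (S₀−S) θ_c / X = 0.436 × 2940 × (1110 − 3.65) × 20.3 / 2660 = 10823 m³.

V ≈ 10800 m³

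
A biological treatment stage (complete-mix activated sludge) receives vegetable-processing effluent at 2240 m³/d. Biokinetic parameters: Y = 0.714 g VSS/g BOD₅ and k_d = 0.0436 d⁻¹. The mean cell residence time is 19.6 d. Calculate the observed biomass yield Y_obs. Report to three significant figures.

Y_obs ≈ 0.385 g VSS/g BOD₅

Observed yield with endogenous decay: Y_obs = Y / (1 + k_d·θ_c) = 0.714 / (1 + 0.0436 × 19.6) = 0.714 / 1.855 = 0.3850 g VSS/g BOD₅.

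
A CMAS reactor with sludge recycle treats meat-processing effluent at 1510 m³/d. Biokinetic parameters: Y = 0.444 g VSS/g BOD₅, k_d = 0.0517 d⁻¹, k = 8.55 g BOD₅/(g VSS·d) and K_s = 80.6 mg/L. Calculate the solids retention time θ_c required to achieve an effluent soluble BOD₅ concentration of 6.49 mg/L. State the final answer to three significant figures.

θ_c ≈ 4.33 d

At the target effluent, Y k S/(K_s+S) = 0.444×8.55×6.49/87.09 = 0.2829 d⁻¹.
1/θ_c = 0.2829 − 0.0517 = 0.2312 d⁻¹, so θ_c = 4.325 d.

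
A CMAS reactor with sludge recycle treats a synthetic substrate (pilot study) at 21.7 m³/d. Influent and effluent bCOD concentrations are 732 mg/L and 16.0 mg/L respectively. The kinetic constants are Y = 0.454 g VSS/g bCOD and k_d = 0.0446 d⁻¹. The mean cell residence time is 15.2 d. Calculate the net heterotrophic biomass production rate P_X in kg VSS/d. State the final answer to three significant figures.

Observed yield with endogenous decay: Y_obs = Y / (1 + k_d·θ_c) = 0.454 / (1 + 0.0446 × 15.2) = 0.454 / 1.678 = 0.2706 g VSS/g bCOD.
Mass of bCOD removed per day: Q(S₀ − S) = 21.7 × 716.0 g/m³ = 15.54 kg/d.
Net biomass production P_X = Y_obs × Q·(S₀ − S) = 0.2706 × 15.54 = 4.204 kg VSS/d.

P_X ≈ 4.20 kg VSS/d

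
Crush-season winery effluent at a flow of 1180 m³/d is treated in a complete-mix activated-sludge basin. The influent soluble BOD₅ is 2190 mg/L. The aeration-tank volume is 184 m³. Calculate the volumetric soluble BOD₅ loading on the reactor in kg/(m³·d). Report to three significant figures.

L_v ≈ 14.0 kg soluble BOD₅/(m³·d)

Applied soluble BOD₅ load per unit volume = Q·S₀/V = (1180 × 2190/1000)/184.0 = 14.04 kg soluble BOD₅·m⁻³·d⁻¹.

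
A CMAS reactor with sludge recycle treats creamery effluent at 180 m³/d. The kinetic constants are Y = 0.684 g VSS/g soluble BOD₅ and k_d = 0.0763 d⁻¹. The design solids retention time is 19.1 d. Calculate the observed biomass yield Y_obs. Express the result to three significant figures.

Y_obs = Y / (1 + k_d θ_c) = 0.684 / (1 + 0.0763 × 19.1) = 0.684 / 2.457 = 0.2784.

Y_obs ≈ 0.278 g VSS/g soluble BOD₅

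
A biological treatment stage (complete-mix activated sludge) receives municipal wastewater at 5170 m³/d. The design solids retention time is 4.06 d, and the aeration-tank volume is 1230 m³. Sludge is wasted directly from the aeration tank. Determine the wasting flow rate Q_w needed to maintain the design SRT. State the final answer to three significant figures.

For wasting at MLVSS concentration, Q_w = V/θ_c = 1230/4.06 = 303.0 m³/d.

Q_w ≈ 303 m³/d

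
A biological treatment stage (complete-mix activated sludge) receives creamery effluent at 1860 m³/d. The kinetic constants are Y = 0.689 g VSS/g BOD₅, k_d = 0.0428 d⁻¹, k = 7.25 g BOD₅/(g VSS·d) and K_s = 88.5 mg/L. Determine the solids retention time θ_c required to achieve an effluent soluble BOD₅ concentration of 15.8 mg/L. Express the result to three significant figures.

At the target effluent, Y k S/(K_s+S) = 0.689×7.25×15.8/104.3 = 0.7567 d⁻¹.
1/θ_c = 0.7567 − 0.0428 = 0.7139 d⁻¹, so θ_c = 1.401 d.

θ_c ≈ 1.40 d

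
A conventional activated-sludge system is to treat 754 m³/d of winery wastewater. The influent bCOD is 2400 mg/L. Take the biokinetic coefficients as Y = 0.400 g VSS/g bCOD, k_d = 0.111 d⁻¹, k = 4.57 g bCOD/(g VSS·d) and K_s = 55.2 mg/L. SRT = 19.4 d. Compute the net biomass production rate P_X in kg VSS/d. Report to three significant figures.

P_X ≈ 229 kg VSS/d

Effluent substrate depends only on kinetics and SRT: S = K_s(1 + k_d θ_c) / [θ_c(Yk − k_d) − 1] = 55.2 × (1 + 0.111 × 19.4) / [19.4 × (0.400 × 4.57 − 0.111) − 1] = 174.1 / 32.31 = 5.387 mg/L.
Y_obs = Y / (1 + k_d θ_c) = 0.400 / (1 + 0.111 × 19.4) = 0.400 / 3.153 = 0.1268.
Substrate removed = Q·(S₀ − S) = 754 m³/d × (2400 − 5.39) g/m³ = 1.81×10^6 g/d = 1806 kg/d.
P_X = Y_obs · Q(S₀ − S) = 0.1268 × 1806 = 229.0 kg VSS/d.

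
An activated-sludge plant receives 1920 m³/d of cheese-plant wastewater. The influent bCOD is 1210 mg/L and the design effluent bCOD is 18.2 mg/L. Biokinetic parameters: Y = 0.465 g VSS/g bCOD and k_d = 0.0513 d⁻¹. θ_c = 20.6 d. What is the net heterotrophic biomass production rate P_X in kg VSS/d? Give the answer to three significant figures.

P_X ≈ 517 kg VSS/d

The observed yield is Y_obs = Y/(1 + k_d·θ_c) = 0.465 / (1 + 0.0513 × 20.6) = 0.465 / 2.057 = 0.2261 g VSS per g bCOD removed.
Mass of bCOD removed per day: Q(S₀ − S) = 1920 × 1192 g/m³ = 2288 kg/d.
P_X = Y_obs · Q(S₀ − S) = 0.2261 × 2288 = 517.3 kg VSS/d.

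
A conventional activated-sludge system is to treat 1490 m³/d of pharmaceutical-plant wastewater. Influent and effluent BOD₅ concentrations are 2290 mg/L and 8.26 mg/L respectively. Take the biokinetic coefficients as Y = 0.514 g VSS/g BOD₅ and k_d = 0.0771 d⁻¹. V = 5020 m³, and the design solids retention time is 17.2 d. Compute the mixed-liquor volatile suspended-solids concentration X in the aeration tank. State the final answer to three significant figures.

From V·X·(1 + k_d·θ_c) = Y·Q·(S₀ − S)·θ_c: X = 0.514 × 1490 × (2290 − 8.26) × 17.2 / [5020 × (1 + 0.0771 × 17.2)] = 2574 mg/L.

X ≈ 2570 mg/L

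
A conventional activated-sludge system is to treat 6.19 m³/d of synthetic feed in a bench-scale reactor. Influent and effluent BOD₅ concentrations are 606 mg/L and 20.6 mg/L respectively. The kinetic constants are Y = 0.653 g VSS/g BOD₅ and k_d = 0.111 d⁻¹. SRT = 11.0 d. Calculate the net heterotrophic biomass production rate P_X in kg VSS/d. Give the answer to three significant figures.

The observed yield is Y_obs = Y/(1 + k_d·θ_c) = 0.653 / (1 + 0.111 × 11.0) = 0.653 / 2.221 = 0.2940 g VSS per g BOD₅ removed.
Q·(S₀ − S) = 6.19 × (606 − 20.6) × 10⁻³ = 3.624 kg/d removed.
P_X = Y_obs · Q(S₀ − S) = 0.2940 × 3.624 = 1.065 kg VSS/d.

P_X ≈ 1.07 kg VSS/d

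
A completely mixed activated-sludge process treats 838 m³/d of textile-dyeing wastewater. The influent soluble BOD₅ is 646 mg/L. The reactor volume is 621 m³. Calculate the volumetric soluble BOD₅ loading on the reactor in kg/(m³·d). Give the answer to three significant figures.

Volumetric loading L_v = Q·S₀ / V = 838 × 646 g/m³ / 621.0 m³ = 871.7 g/(m³·d) = 0.8717 kg soluble BOD₅/(m³·d).

L_v ≈ 0.872 kg soluble BOD₅/(m³·d)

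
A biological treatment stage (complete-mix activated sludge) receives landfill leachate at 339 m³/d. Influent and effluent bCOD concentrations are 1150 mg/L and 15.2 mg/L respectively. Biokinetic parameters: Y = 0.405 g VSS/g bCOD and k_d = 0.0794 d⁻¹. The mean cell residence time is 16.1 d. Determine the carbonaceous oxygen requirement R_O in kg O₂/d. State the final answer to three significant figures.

Y_obs = Y / (1 + k_d θ_c) = 0.405 / (1 + 0.0794 × 16.1) = 0.405 / 2.278 = 0.1778.
ΔS = 1150 − 15.2 = 1135 mg/L, so the substrate removal rate is 339 × 1135/1000 = 384.7 kg bCOD/d.
Biomass synthesised: P_X = Y_obs × 384.7 = 68.38 kg VSS/d.
R_O = Q·(S₀ − S) − 1.42·P_X = 384.7 − 1.42 × 68.38 = 287.6 kg O₂/d.

R_O ≈ 288 kg O₂/d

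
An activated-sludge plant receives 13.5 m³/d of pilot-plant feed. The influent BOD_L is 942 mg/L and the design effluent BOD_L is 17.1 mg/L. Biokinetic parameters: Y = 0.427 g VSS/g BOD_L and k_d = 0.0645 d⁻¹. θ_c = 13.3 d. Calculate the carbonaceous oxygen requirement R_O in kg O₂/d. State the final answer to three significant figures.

R_O ≈ 8.41 kg O₂/d

Correct the yield for decay: Y_obs = Y/(1 + k_d θ_c) = 0.427 / (1 + 0.0645 × 13.3) = 0.427 / 1.858 = 0.2298.
Q·(S₀ − S) = 13.5 × (942 − 17.1) × 10⁻³ = 12.49 kg/d removed.
Net sludge production P_X = 0.2298 × 12.49 = 2.870 kg VSS/d.
R_O = Q·ΔS − 1.42 P_X = 12.49 − 4.075 = 8.411 kg O₂/d.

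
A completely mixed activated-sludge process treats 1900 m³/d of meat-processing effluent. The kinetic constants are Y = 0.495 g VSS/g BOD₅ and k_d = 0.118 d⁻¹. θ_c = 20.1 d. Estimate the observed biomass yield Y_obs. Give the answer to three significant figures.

Y_obs ≈ 0.147 g VSS/g BOD₅

Y_obs = Y / (1 + k_d θ_c) = 0.495 / (1 + 0.118 × 20.1) = 0.495 / 3.372 = 0.1468.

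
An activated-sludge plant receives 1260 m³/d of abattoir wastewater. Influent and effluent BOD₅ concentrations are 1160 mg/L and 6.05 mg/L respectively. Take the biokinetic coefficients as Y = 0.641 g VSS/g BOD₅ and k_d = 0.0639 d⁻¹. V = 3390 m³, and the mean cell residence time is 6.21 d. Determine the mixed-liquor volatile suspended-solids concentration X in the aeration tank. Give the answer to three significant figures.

From V·X·(1 + k_d·θ_c) = Y·Q·(S₀ − S)·θ_c: X = 0.641 × 1260 × (1160 − 6.05) × 6.21 / [3390 × (1 + 0.0639 × 6.21)] = 1222 mg/L.

X ≈ 1220 mg/L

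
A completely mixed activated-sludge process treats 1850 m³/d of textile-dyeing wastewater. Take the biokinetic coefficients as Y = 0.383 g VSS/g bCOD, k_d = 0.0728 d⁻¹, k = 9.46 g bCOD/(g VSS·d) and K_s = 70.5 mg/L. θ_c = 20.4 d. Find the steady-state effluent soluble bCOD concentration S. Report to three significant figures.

S ≈ 2.45 mg/L

For a completely mixed reactor with recycle the Lawrence–McCarty relation gives S = K_s·(1 + k_d·θ_c) / [θ_c·(Y·k − k_d) − 1] = 70.5 × (1 + 0.0728 × 20.4) / [20.4 × (0.383 × 9.46 − 0.0728) − 1] = 175.2 / 71.43 = 2.453 mg/L.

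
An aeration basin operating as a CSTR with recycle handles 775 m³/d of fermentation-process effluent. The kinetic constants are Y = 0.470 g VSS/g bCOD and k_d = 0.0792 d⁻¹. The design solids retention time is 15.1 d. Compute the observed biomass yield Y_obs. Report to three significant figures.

Y_obs ≈ 0.214 g VSS/g bCOD

Y_obs = Y / (1 + k_d θ_c) = 0.470 / (1 + 0.0792 × 15.1) = 0.470 / 2.196 = 0.2140.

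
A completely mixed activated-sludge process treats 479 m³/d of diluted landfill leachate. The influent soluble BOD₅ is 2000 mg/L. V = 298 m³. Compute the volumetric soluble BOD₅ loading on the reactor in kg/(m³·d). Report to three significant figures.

Applied soluble BOD₅ load per unit volume = Q·S₀/V = (479 × 2000/1000)/298.0 = 3.215 kg soluble BOD₅·m⁻³·d⁻¹.

L_v ≈ 3.21 kg soluble BOD₅/(m³·d)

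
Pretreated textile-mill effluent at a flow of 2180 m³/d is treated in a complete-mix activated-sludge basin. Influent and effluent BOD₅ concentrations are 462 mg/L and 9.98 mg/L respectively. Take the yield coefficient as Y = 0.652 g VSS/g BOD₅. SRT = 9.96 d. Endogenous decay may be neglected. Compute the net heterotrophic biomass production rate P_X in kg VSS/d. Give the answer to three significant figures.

P_X ≈ 642 kg VSS/d

With endogenous decay neglected, the observed yield equals the true yield: Y_obs = Y = 0.652 g VSS/g BOD₅.
Q·(S₀ − S) = 2180 × (462 − 9.98) × 10⁻³ = 985.4 kg/d removed.
Net biomass production P_X = Y_obs × Q·(S₀ − S) = 0.6520 × 985.4 = 642.5 kg VSS/d.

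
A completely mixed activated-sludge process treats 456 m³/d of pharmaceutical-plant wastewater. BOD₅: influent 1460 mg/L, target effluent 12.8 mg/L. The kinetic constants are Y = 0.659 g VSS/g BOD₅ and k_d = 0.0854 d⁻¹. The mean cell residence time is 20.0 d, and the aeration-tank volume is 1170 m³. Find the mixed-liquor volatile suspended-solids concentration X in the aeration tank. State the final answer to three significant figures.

Solving the biomass balance for X: X = Y Q (S₀−S) θ_c / [V (1+k_d θ_c)] = 0.659 × 456 × (1460 − 12.8) × 20.0 / [1170 × (1 + 0.0854 × 20.0)] = 2745 mg/L.

X ≈ 2750 mg/L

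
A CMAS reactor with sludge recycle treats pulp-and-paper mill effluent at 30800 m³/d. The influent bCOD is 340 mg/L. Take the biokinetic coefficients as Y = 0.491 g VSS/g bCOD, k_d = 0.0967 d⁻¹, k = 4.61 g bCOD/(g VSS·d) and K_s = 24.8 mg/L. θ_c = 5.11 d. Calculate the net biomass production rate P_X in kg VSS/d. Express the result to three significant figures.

P_X ≈ 3400 kg VSS/d

Effluent substrate depends only on kinetics and SRT: S = K_s(1 + k_d θ_c) / [θ_c(Yk − k_d) − 1] = 24.8 × (1 + 0.0967 × 5.11) / [5.11 × (0.491 × 4.61 − 0.0967) − 1] = 37.05 / 10.07 = 3.679 mg/L.
Y_obs = Y / (1 + k_d θ_c) = 0.491 / (1 + 0.0967 × 5.11) = 0.491 / 1.494 = 0.3286.
Q·(S₀ − S) = 30800 × (340 − 3.68) × 10⁻³ = 10359 kg/d removed.
So the net sludge growth is P_X = 0.3286 × 10359 = 3404 kg VSS/d.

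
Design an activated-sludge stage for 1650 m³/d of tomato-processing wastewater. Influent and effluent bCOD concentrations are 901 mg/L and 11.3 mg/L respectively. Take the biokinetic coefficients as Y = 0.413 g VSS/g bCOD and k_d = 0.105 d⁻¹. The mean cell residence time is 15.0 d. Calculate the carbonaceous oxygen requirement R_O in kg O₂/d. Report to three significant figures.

R_O ≈ 1130 kg O₂/d

The observed yield is Y_obs = Y/(1 + k_d·θ_c) = 0.413 / (1 + 0.105 × 15.0) = 0.413 / 2.575 = 0.1604 g VSS per g bCOD removed.
ΔS = 901 − 11.3 = 889.7 mg/L, so the substrate removal rate is 1650 × 889.7/1000 = 1468 kg bCOD/d.
P_X = Y_obs·Q·(S₀ − S) = 0.1604 × 1468 = 235.5 kg VSS/d.
Carbonaceous O₂ demand = substrate oxidised − cell-mass equivalent = 1468 − 1.42 × 235.5 = 1134 kg O₂/d.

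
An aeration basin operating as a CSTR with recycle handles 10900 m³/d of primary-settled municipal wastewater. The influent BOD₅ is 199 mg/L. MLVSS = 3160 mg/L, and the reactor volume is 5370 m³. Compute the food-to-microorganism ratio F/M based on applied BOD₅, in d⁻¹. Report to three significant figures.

Food-to-microorganism ratio F/M = Q S₀ / (V X) = 10900 × 199 / (5370 × 3160) = 0.1278 d⁻¹.

F/M ≈ 0.128 d⁻¹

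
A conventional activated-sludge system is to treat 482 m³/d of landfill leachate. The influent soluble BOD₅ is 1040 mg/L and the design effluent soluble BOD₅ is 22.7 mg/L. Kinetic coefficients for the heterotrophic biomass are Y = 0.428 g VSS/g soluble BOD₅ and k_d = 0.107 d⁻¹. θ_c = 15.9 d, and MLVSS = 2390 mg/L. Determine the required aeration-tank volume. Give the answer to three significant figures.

V ≈ 517 m³

Steady-state biomass mass balance: V·X·(1 + k_d·θ_c) = Y·Q·(S₀ − S)·θ_c, so V = 0.428 × 482 × (1040 − 22.7) × 15.9 / [2390 × (1 + 0.107 × 15.9)] = 3.34×10^6 / 6456 = 516.9 m³.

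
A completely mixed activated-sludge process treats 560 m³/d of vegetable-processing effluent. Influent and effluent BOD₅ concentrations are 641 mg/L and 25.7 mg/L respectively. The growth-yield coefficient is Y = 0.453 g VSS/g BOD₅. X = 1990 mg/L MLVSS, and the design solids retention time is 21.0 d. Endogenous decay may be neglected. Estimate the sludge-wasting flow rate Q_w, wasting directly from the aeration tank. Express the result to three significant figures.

Biomass mass balance (decay neglected): V·X = Y·Q·(S₀ − S)·θ_c, so V = 0.453 × 560 × (641 − 25.7) × 21.0 / 1990 = 1647 m³.
With mixed-liquor wasting, θ_c = V/Q_w, so Q_w = V/θ_c = 1647/21.0 = 78.44 m³/d.

Q_w ≈ 78.4 m³/d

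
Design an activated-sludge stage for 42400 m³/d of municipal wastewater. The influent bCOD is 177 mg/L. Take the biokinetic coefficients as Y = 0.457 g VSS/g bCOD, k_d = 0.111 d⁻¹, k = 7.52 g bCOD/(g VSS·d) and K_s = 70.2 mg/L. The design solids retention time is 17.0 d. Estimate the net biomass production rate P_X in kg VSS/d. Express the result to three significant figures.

Effluent substrate depends only on kinetics and SRT: S = K_s(1 + k_d θ_c) / [θ_c(Yk − k_d) − 1] = 70.2 × (1 + 0.111 × 17.0) / [17.0 × (0.457 × 7.52 − 0.111) − 1] = 202.7 / 55.54 = 3.649 mg/L.
The observed yield is Y_obs = Y/(1 + k_d·θ_c) = 0.457 / (1 + 0.111 × 17.0) = 0.457 / 2.887 = 0.1583 g VSS per g bCOD removed.
Q·(S₀ − S) = 42400 × (177 − 3.65) × 10⁻³ = 7350 kg/d removed.
So the net sludge growth is P_X = 0.1583 × 7350 = 1163 kg VSS/d.

P_X ≈ 1160 kg VSS/d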